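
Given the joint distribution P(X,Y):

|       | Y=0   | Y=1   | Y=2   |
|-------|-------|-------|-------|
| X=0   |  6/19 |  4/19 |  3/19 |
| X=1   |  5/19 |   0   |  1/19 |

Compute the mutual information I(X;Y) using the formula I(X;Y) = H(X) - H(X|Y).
0.1535 bits

I(X;Y) = H(X) - H(X|Y)

Marginal of X (row sums):
  P(X=0) = 6/19 + 4/19 + 3/19 = 13/19
  P(X=1) = 5/19 + 0 + 1/19 = 6/19
H(X) = -[(13/19)·log₂(13/19) + (6/19)·log₂(6/19)]
  = 0.3745969 + 0.5251468 = 0.899744 bits

Marginal of Y (column sums):
  P(Y=0) = 6/19 + 5/19 = 11/19
  P(Y=1) = 4/19 + 0 = 4/19
  P(Y=2) = 3/19 + 1/19 = 4/19
H(X|Y) = Σ_y P(y)·H(X|Y=y):
  Y=0: P(Y=0) = 11/19, P(X|Y=0) = (6/11, 5/11) → H(X|Y=0) = 0.9940302
  Y=1: P(Y=1) = 4/19, P(X|Y=1) = (1, 0) → H(X|Y=1) = 0.0000000
  Y=2: P(Y=2) = 4/19, P(X|Y=2) = (3/4, 1/4) → H(X|Y=2) = 0.8112781
H(X|Y) = (11/19)·0.9940302 + (4/19)·0.0000000 + (4/19)·0.8112781 = 0.746287 bits

I(X;Y) = H(X) - H(X|Y) = 0.899744 - 0.746287 = 0.1535 bits

Cross-check via I(X;Y) = H(X) + H(Y) - H(X,Y): computing H(Y) from the column sums and H(X,Y) from the 6 cells in the same way gives H(Y) = 1.402993 bits and H(X,Y) = 2.149280 bits, so
I(X;Y) = 0.899744 + 1.402993 - 2.149280 = 0.1535 bits ✓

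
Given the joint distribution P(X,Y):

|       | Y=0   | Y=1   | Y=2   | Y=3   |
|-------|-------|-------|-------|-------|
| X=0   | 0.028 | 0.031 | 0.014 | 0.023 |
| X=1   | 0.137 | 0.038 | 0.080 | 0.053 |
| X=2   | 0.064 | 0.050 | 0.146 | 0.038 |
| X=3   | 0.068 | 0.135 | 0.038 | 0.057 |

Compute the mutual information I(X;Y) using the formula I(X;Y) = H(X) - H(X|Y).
0.1378 bits

I(X;Y) = H(X) - H(X|Y)

Marginal of X (row sums):
  P(X=0) = 0.028 + 0.031 + 0.014 + 0.023 = 0.096
  P(X=1) = 0.137 + 0.038 + 0.080 + 0.053 = 0.308
  P(X=2) = 0.064 + 0.050 + 0.146 + 0.038 = 0.298
  P(X=3) = 0.068 + 0.135 + 0.038 + 0.057 = 0.298
H(X) = -[0.096·log₂(0.096) + 0.308·log₂(0.308) + 0.298·log₂(0.298) + 0.298·log₂(0.298)]
  = 0.32456 + 0.52329 + 0.52049 + 0.52049 = 1.8888 bits

Marginal of Y (column sums):
  P(Y=0) = 0.028 + 0.137 + 0.064 + 0.068 = 0.297
  P(Y=1) = 0.031 + 0.038 + 0.050 + 0.135 = 0.254
  P(Y=2) = 0.014 + 0.080 + 0.146 + 0.038 = 0.278
  P(Y=3) = 0.023 + 0.053 + 0.038 + 0.057 = 0.171
H(X|Y) = Σ_y P(y)·H(X|Y=y):
  Y=0: P(Y=0) = 0.297, P(X|Y=0) = (28/297, 137/297, 64/297, 68/297) → H(X|Y=0) = 1.80023
  Y=1: P(Y=1) = 0.254, P(X|Y=1) = (31/254, 19/127, 25/127, 135/254) → H(X|Y=1) = 1.72662
  Y=2: P(Y=2) = 0.278, P(X|Y=2) = (7/139, 40/139, 73/139, 19/139) → H(X|Y=2) = 1.61465
  Y=3: P(Y=3) = 0.171, P(X|Y=3) = (23/171, 53/171, 2/9, 1/3) → H(X|Y=3) = 1.92360
H(X|Y) = 0.297·1.80023 + 0.254·1.72662 + 0.278·1.61465 + 0.171·1.92360 = 1.7510 bits

I(X;Y) = H(X) - H(X|Y) = 1.8888 - 1.7510 = 0.1378 bits

Cross-check via I(X;Y) = H(X) + H(Y) - H(X,Y): computing H(Y) from the column sums and H(X,Y) from the 16 cells in the same way gives H(Y) = 1.9715 bits and H(X,Y) = 3.7225 bits, so
I(X;Y) = 1.8888 + 1.9715 - 3.7225 = 0.1378 bits ✓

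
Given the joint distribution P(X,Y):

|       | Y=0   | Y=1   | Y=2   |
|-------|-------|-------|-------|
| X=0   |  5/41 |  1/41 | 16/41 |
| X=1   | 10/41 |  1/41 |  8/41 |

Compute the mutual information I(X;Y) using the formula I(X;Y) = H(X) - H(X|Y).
0.0739 bits

I(X;Y) = H(X) - H(X|Y)

Marginal of X (row sums):
  P(X=0) = 5/41 + 1/41 + 16/41 = 22/41
  P(X=1) = 10/41 + 1/41 + 8/41 = 19/41
H(X) = -[(22/41)·log₂(22/41) + (19/41)·log₂(19/41)]
  = 0.4819183 + 0.5142162 = 0.9961345 bits

Marginal of Y (column sums):
  P(Y=0) = 5/41 + 10/41 = 15/41
  P(Y=1) = 1/41 + 1/41 = 2/41
  P(Y=2) = 16/41 + 8/41 = 24/41
H(X|Y) = Σ_y P(y)·H(X|Y=y):
  Y=0: P(Y=0) = 15/41, P(X|Y=0) = (1/3, 2/3) → H(X|Y=0) = 0.9182958
  Y=1: P(Y=1) = 2/41, P(X|Y=1) = (1/2, 1/2) → H(X|Y=1) = 1.0000000
  Y=2: P(Y=2) = 24/41, P(X|Y=2) = (2/3, 1/3) → H(X|Y=2) = 0.9182958
H(X|Y) = (15/41)·0.9182958 + (2/41)·1.0000000 + (24/41)·0.9182958 = 0.9222814 bits

I(X;Y) = H(X) - H(X|Y) = 0.9961345 - 0.9222814 = 0.0739 bits

Cross-check via I(X;Y) = H(X) + H(Y) - H(X,Y): computing H(Y) from the column sums and H(X,Y) from the 6 cells in the same way gives H(Y) = 1.1955408 bits and H(X,Y) = 2.1178222 bits, so
I(X;Y) = 0.9961345 + 1.1955408 - 2.1178222 = 0.0739 bits ✓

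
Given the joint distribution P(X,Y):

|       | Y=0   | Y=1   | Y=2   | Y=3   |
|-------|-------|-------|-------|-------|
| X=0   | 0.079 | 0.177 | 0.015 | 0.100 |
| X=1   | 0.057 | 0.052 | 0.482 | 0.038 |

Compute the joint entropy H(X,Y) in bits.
2.2987 bits

H(X,Y) = -Σ_{x,y} P(x,y) log₂ P(x,y). Per-cell terms -P(x,y)·log₂P(x,y):
  X=0: 0.28930, 0.44218, 0.09088, 0.33219
  X=1: 0.23557, 0.22180, 0.50750, 0.17928
Sum of the 8 terms: H(X,Y) = 2.2987 bits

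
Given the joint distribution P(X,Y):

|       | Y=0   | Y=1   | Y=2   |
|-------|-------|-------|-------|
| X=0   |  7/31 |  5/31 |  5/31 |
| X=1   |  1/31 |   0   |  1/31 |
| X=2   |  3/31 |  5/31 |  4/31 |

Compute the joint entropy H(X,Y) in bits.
2.7853 bits

H(X,Y) = -Σ_{x,y} P(x,y) log₂ P(x,y). Per-cell terms -P(x,y)·log₂P(x,y):
  X=0: 0.48477, 0.42456, 0.42456
  X=1: 0.15981, 0.00000, 0.15981
  X=2: 0.32605, 0.42456, 0.38119
  (cells with P = 0 contribute 0)
Sum of the 9 terms: H(X,Y) = 2.7853 bits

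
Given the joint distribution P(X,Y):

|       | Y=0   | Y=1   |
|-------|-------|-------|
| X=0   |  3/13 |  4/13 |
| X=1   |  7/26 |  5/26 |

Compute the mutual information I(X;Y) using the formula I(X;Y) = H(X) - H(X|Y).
0.0172 bits

I(X;Y) = H(X) - H(X|Y)

Marginal of X (row sums):
  P(X=0) = 3/13 + 4/13 = 7/13
  P(X=1) = 7/26 + 5/26 = 6/13
H(X) = -[(7/13)·log₂(7/13) + (6/13)·log₂(6/13)]
  = 0.48089 + 0.51484 = 0.9957 bits

Marginal of Y (column sums):
  P(Y=0) = 3/13 + 7/26 = 1/2
  P(Y=1) = 4/13 + 5/26 = 1/2
H(X|Y) = Σ_y P(y)·H(X|Y=y):
  Y=0: P(Y=0) = 1/2, P(X|Y=0) = (6/13, 7/13) → H(X|Y=0) = 0.99573
  Y=1: P(Y=1) = 1/2, P(X|Y=1) = (8/13, 5/13) → H(X|Y=1) = 0.96124
H(X|Y) = (1/2)·0.99573 + (1/2)·0.96124 = 0.9785 bits

I(X;Y) = H(X) - H(X|Y) = 0.9957 - 0.9785 = 0.0172 bits

Cross-check via I(X;Y) = H(X) + H(Y) - H(X,Y): computing H(Y) from the column sums and H(X,Y) from the 4 cells in the same way gives H(Y) = 1.0000 bits and H(X,Y) = 1.9785 bits, so
I(X;Y) = 0.9957 + 1.0000 - 1.9785 = 0.0172 bits ✓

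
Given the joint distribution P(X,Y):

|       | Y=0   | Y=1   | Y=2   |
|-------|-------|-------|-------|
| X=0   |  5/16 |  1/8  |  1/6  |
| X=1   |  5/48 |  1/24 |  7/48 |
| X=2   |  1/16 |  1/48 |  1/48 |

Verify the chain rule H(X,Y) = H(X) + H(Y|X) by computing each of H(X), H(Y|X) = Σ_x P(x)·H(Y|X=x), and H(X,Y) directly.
H(X) = 1.2976 bits, H(Y|X) = 1.4514 bits, H(X,Y) = 2.7489 bits

Marginal of X (row sums):
  P(X=0) = 5/16 + 1/8 + 1/6 = 29/48
  P(X=1) = 5/48 + 1/24 + 7/48 = 7/24
  P(X=2) = 1/16 + 1/48 + 1/48 = 5/48
H(X) = -[(29/48)·log₂(29/48) + (7/24)·log₂(7/24) + (5/48)·log₂(5/48)]
  = 0.43922 + 0.51847 + 0.33990 = 1.2976 bits

H(Y|X) = Σ_x P(x)·H(Y|X=x):
  X=0: P(X=0) = 29/48, P(Y|X=0) = (15/29, 6/29, 8/29) → H(Y|X=0) = 1.47477
  X=1: P(X=1) = 7/24, P(Y|X=1) = (5/14, 1/7, 1/2) → H(Y|X=1) = 1.43156
  X=2: P(X=2) = 5/48, P(Y|X=2) = (3/5, 1/5, 1/5) → H(Y|X=2) = 1.37095
H(Y|X) = (29/48)·1.47477 + (7/24)·1.43156 + (5/48)·1.37095 = 1.4514 bits

H(X,Y) = -Σ_{x,y} P(x,y) log₂ P(x,y). Per-cell terms -P(x,y)·log₂P(x,y):
  X=0: 0.52440, 0.37500, 0.43083
  X=1: 0.33990, 0.19104, 0.40507
  X=2: 0.25000, 0.11635, 0.11635
Sum of the 9 terms: H(X,Y) = 2.7489 bits

Chain rule check:
  H(X) + H(Y|X) = 1.2976 + 1.4514 = 2.7490 bits
  H(X,Y) = 2.7489 bits
✓ Chain rule verified (Δ = 0.0001 is 4-dp rounding noise: each of the three values was rounded independently).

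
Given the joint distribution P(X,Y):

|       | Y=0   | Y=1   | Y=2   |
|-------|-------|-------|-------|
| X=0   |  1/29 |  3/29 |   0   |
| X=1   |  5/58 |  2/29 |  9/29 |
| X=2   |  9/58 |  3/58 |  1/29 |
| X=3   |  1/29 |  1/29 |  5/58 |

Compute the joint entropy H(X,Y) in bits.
3.0464 bits

H(X,Y) = -Σ_{x,y} P(x,y) log₂ P(x,y). Per-cell terms -P(x,y)·log₂P(x,y):
  X=0: 0.16752, 0.33859, 0.00000
  X=1: 0.30483, 0.26607, 0.52388
  X=2: 0.41711, 0.22102, 0.16752
  X=3: 0.16752, 0.16752, 0.30483
  (cells with P = 0 contribute 0)
Sum of the 12 terms: H(X,Y) = 3.0464 bits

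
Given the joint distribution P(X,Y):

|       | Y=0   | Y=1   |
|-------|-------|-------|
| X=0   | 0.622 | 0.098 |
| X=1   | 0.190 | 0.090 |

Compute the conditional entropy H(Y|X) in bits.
0.6669 bits

H(Y|X) = H(X,Y) - H(X)

H(X,Y) = -Σ_{x,y} P(x,y) log₂ P(x,y). Per-cell terms -P(x,y)·log₂P(x,y):
  X=0: 0.426078, 0.328405
  X=1: 0.455226, 0.312654
Sum of the 4 terms: H(X,Y) = 1.52236 bits

Marginal of X (row sums):
  P(X=0) = 0.622 + 0.098 = 0.720
  P(X=1) = 0.190 + 0.090 = 0.280
H(X) = -[0.720·log₂(0.720) + 0.280·log₂(0.280)]
  = 0.341230 + 0.514220 = 0.85545 bits

H(Y|X) = H(X,Y) - H(X) = 1.52236 - 0.85545 = 0.6669 bits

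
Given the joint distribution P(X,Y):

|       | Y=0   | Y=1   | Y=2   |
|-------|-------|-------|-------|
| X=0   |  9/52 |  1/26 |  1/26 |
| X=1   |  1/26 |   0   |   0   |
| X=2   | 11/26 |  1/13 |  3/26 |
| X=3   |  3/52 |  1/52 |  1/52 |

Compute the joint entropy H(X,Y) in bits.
2.6062 bits

H(X,Y) = -Σ_{x,y} P(x,y) log₂ P(x,y). Per-cell terms -P(x,y)·log₂P(x,y):
  X=0: 0.43797, 0.18079, 0.18079
  X=1: 0.18079, 0.00000, 0.00000
  X=2: 0.52504, 0.28465, 0.35948
  X=3: 0.23743, 0.10962, 0.10962
  (cells with P = 0 contribute 0)
Sum of the 12 terms: H(X,Y) = 2.6062 bits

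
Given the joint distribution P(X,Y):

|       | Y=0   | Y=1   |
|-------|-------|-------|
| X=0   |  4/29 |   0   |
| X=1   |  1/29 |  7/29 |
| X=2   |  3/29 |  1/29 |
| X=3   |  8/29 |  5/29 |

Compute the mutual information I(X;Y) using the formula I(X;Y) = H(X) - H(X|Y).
0.2995 bits

I(X;Y) = H(X) - H(X|Y)

Marginal of X (row sums):
  P(X=0) = 4/29 + 0 = 4/29
  P(X=1) = 1/29 + 7/29 = 8/29
  P(X=2) = 3/29 + 1/29 = 4/29
  P(X=3) = 8/29 + 5/29 = 13/29
H(X) = -[(4/29)·log₂(4/29) + (8/29)·log₂(8/29) + (4/29)·log₂(4/29) + (13/29)·log₂(13/29)]
  = 0.394204 + 0.512546 + 0.394204 + 0.518898 = 1.81985 bits

Marginal of Y (column sums):
  P(Y=0) = 4/29 + 1/29 + 3/29 + 8/29 = 16/29
  P(Y=1) = 0 + 7/29 + 1/29 + 5/29 = 13/29
H(X|Y) = Σ_y P(y)·H(X|Y=y):
  Y=0: P(Y=0) = 16/29, P(X|Y=0) = (1/4, 1/16, 3/16, 1/2) → H(X|Y=0) = 1.702820
  Y=1: P(Y=1) = 13/29, P(X|Y=1) = (0, 7/13, 1/13, 5/13) → H(X|Y=1) = 1.295738
H(X|Y) = (16/29)·1.702820 + (13/29)·1.295738 = 1.52033 bits

I(X;Y) = H(X) - H(X|Y) = 1.81985 - 1.52033 = 0.2995 bits

Cross-check via I(X;Y) = H(X) + H(Y) - H(X,Y): computing H(Y) from the column sums and H(X,Y) from the 8 cells in the same way gives H(Y) = 0.99227 bits and H(X,Y) = 2.51260 bits, so
I(X;Y) = 1.81985 + 0.99227 - 2.51260 = 0.2995 bits ✓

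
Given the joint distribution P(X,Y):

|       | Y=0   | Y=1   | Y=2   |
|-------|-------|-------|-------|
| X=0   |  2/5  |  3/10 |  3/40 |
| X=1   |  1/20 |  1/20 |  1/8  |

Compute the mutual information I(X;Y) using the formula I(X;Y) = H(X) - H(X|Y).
0.1448 bits

I(X;Y) = H(X) - H(X|Y)

Marginal of X (row sums):
  P(X=0) = 2/5 + 3/10 + 3/40 = 31/40
  P(X=1) = 1/20 + 1/20 + 1/8 = 9/40
H(X) = -[(31/40)·log₂(31/40) + (9/40)·log₂(9/40)]
  = 0.28499 + 0.48420 = 0.7692 bits

Marginal of Y (column sums):
  P(Y=0) = 2/5 + 1/20 = 9/20
  P(Y=1) = 3/10 + 1/20 = 7/20
  P(Y=2) = 3/40 + 1/8 = 1/5
H(X|Y) = Σ_y P(y)·H(X|Y=y):
  Y=0: P(Y=0) = 9/20, P(X|Y=0) = (8/9, 1/9) → H(X|Y=0) = 0.50326
  Y=1: P(Y=1) = 7/20, P(X|Y=1) = (6/7, 1/7) → H(X|Y=1) = 0.59167
  Y=2: P(Y=2) = 1/5, P(X|Y=2) = (3/8, 5/8) → H(X|Y=2) = 0.95443
H(X|Y) = (9/20)·0.50326 + (7/20)·0.59167 + (1/5)·0.95443 = 0.6244 bits

I(X;Y) = H(X) - H(X|Y) = 0.7692 - 0.6244 = 0.1448 bits

Cross-check via I(X;Y) = H(X) + H(Y) - H(X,Y): computing H(Y) from the column sums and H(X,Y) from the 6 cells in the same way gives H(Y) = 1.5129 bits and H(X,Y) = 2.1373 bits, so
I(X;Y) = 0.7692 + 1.5129 - 2.1373 = 0.1448 bits ✓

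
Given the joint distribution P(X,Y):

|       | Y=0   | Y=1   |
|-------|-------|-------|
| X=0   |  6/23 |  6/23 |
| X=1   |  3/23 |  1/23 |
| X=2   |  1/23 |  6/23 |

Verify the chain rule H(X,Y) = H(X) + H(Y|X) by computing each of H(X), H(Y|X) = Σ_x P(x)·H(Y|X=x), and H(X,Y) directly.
H(X) = 1.4509 bits, H(Y|X) = 0.8429 bits, H(X,Y) = 2.2938 bits

Marginal of X (row sums):
  P(X=0) = 6/23 + 6/23 = 12/23
  P(X=1) = 3/23 + 1/23 = 4/23
  P(X=2) = 1/23 + 6/23 = 7/23
H(X) = -[(12/23)·log₂(12/23) + (4/23)·log₂(4/23) + (7/23)·log₂(7/23)]
  = 0.4897 + 0.4389 + 0.5223 = 1.4509 bits

H(Y|X) = Σ_x P(x)·H(Y|X=x):
  X=0: P(X=0) = 12/23, P(Y|X=0) = (1/2, 1/2) → H(Y|X=0) = 1.0000
  X=1: P(X=1) = 4/23, P(Y|X=1) = (3/4, 1/4) → H(Y|X=1) = 0.8113
  X=2: P(X=2) = 7/23, P(Y|X=2) = (1/7, 6/7) → H(Y|X=2) = 0.5917
H(Y|X) = (12/23)·1.0000 + (4/23)·0.8113 + (7/23)·0.5917 = 0.8429 bits

H(X,Y) = -Σ_{x,y} P(x,y) log₂ P(x,y). Per-cell terms -P(x,y)·log₂P(x,y):
  X=0: 0.5057, 0.5057
  X=1: 0.3833, 0.1967
  X=2: 0.1967, 0.5057
Sum of the 6 terms: H(X,Y) = 2.2938 bits

Chain rule check:
  H(X) + H(Y|X) = 1.4509 + 0.8429 = 2.2938 bits
  H(X,Y) = 2.2938 bits
✓ Chain rule verified.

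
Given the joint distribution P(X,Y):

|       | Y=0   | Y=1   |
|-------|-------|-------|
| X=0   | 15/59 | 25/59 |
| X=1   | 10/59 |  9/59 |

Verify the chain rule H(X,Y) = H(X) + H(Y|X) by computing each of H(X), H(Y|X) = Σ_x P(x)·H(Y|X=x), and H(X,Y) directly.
H(X) = 0.9066 bits, H(Y|X) = 0.9685 bits, H(X,Y) = 1.8750 bits

Marginal of X (row sums):
  P(X=0) = 15/59 + 25/59 = 40/59
  P(X=1) = 10/59 + 9/59 = 19/59
H(X) = -[(40/59)·log₂(40/59) + (19/59)·log₂(19/59)]
  = 0.38015 + 0.52643 = 0.9066 bits

H(Y|X) = Σ_x P(x)·H(Y|X=x):
  X=0: P(X=0) = 40/59, P(Y|X=0) = (3/8, 5/8) → H(Y|X=0) = 0.95443
  X=1: P(X=1) = 19/59, P(Y|X=1) = (10/19, 9/19) → H(Y|X=1) = 0.99800
H(Y|X) = (40/59)·0.95443 + (19/59)·0.99800 = 0.9685 bits

H(X,Y) = -Σ_{x,y} P(x,y) log₂ P(x,y). Per-cell terms -P(x,y)·log₂P(x,y):
  X=0: 0.50231, 0.52491
  X=1: 0.43402, 0.41380
Sum of the 4 terms: H(X,Y) = 1.8750 bits

Chain rule check:
  H(X) + H(Y|X) = 0.9066 + 0.9685 = 1.8751 bits
  H(X,Y) = 1.8750 bits
✓ Chain rule verified (Δ = 0.0001 is 4-dp rounding noise: each of the three values was rounded independently).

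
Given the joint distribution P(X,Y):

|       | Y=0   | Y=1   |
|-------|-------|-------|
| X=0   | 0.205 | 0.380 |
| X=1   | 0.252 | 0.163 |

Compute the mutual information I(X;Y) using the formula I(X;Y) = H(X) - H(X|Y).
0.0469 bits

I(X;Y) = H(X) - H(X|Y)

Marginal of X (row sums):
  P(X=0) = 0.205 + 0.380 = 0.585
  P(X=1) = 0.252 + 0.163 = 0.415
H(X) = -[0.585·log₂(0.585) + 0.415·log₂(0.415)]
  = 0.45249 + 0.52656 = 0.97905 bits

Marginal of Y (column sums):
  P(Y=0) = 0.205 + 0.252 = 0.457
  P(Y=1) = 0.380 + 0.163 = 0.543
H(X|Y) = Σ_y P(y)·H(X|Y=y):
  Y=0: P(Y=0) = 0.457, P(X|Y=0) = (205/457, 252/457) → H(X|Y=0) = 0.99236
  Y=1: P(Y=1) = 0.543, P(X|Y=1) = (380/543, 163/543) → H(X|Y=1) = 0.88152
H(X|Y) = 0.457·0.99236 + 0.543·0.88152 = 0.93217 bits

I(X;Y) = H(X) - H(X|Y) = 0.97905 - 0.93217 = 0.0469 bits

Cross-check via I(X;Y) = H(X) + H(Y) - H(X,Y): computing H(Y) from the column sums and H(X,Y) from the 4 cells in the same way gives H(Y) = 0.99466 bits and H(X,Y) = 1.92683 bits, so
I(X;Y) = 0.97905 + 0.99466 - 1.92683 = 0.0469 bits ✓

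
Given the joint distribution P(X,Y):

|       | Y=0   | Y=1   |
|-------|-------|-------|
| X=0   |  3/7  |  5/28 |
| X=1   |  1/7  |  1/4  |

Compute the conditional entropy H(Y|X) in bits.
0.9021 bits

H(Y|X) = H(X,Y) - H(X)

H(X,Y) = -Σ_{x,y} P(x,y) log₂ P(x,y). Per-cell terms -P(x,y)·log₂P(x,y):
  X=0: 0.52388, 0.44383
  X=1: 0.40105, 0.50000
Sum of the 4 terms: H(X,Y) = 1.86876 bits

Marginal of X (row sums):
  P(X=0) = 3/7 + 5/28 = 17/28
  P(X=1) = 1/7 + 1/4 = 11/28
H(X) = -[(17/28)·log₂(17/28) + (11/28)·log₂(11/28)]
  = 0.43708 + 0.52954 = 0.96662 bits

H(Y|X) = H(X,Y) - H(X) = 1.86876 - 0.96662 = 0.9021 bits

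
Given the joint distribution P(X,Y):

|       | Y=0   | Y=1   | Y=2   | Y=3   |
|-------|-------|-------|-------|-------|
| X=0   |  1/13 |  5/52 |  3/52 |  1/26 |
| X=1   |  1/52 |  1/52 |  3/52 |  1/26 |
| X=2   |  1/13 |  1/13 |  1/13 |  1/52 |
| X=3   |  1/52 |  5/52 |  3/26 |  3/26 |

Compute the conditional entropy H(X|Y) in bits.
1.8101 bits

H(X|Y) = H(X,Y) - H(Y)

H(X,Y) = -Σ_{x,y} P(x,y) log₂ P(x,y). Per-cell terms -P(x,y)·log₂P(x,y):
  X=0: 0.2846492, 0.3248569, 0.2374314, 0.1807861
  X=1: 0.1096238, 0.1096238, 0.2374314, 0.1807861
  X=2: 0.2846492, 0.2846492, 0.2846492, 0.1096238
  X=3: 0.1096238, 0.3248569, 0.3594781, 0.3594781
Sum of the 16 terms: H(X,Y) = 3.782197 bits

Marginal of Y (column sums):
  P(Y=0) = 1/13 + 1/52 + 1/13 + 1/52 = 5/26
  P(Y=1) = 5/52 + 1/52 + 1/13 + 5/52 = 15/52
  P(Y=2) = 3/52 + 3/52 + 1/13 + 3/26 = 4/13
  P(Y=3) = 1/26 + 1/26 + 1/52 + 3/26 = 11/52
H(Y) = -[(5/26)·log₂(5/26) + (15/52)·log₂(15/52) + (4/13)·log₂(4/13) + (11/52)·log₂(11/52)]
  = 0.4574061 + 0.5173699 + 0.5232122 + 0.4740594 = 1.972048 bits

H(X|Y) = H(X,Y) - H(Y) = 3.782197 - 1.972048 = 1.8101 bits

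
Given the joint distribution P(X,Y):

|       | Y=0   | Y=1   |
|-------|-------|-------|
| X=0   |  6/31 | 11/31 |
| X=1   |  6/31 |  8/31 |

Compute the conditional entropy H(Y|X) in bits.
0.9586 bits

H(Y|X) = H(X,Y) - H(X)

H(X,Y) = -Σ_{x,y} P(x,y) log₂ P(x,y). Per-cell terms -P(x,y)·log₂P(x,y):
  X=0: 0.45856, 0.53040
  X=1: 0.45856, 0.50431
Sum of the 4 terms: H(X,Y) = 1.9518 bits

Marginal of X (row sums):
  P(X=0) = 6/31 + 11/31 = 17/31
  P(X=1) = 6/31 + 8/31 = 14/31
H(X) = -[(17/31)·log₂(17/31) + (14/31)·log₂(14/31)]
  = 0.47531 + 0.51793 = 0.9932 bits

H(Y|X) = H(X,Y) - H(X) = 1.9518 - 0.9932 = 0.9586 bits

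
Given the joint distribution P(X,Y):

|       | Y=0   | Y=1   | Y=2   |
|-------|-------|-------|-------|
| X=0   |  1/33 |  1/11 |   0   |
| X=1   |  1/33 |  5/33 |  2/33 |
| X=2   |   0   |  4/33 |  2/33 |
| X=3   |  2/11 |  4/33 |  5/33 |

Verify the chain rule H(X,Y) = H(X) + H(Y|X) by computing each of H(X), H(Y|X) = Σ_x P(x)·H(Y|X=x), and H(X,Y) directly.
H(X) = 1.8288 bits, H(Y|X) = 1.2918 bits, H(X,Y) = 3.1206 bits

Marginal of X (row sums):
  P(X=0) = 1/33 + 1/11 + 0 = 4/33
  P(X=1) = 1/33 + 5/33 + 2/33 = 8/33
  P(X=2) = 0 + 4/33 + 2/33 = 2/11
  P(X=3) = 2/11 + 4/33 + 5/33 = 5/11
H(X) = -[(4/33)·log₂(4/33) + (8/33)·log₂(8/33) + (2/11)·log₂(2/11) + (5/11)·log₂(5/11)]
  = 0.369017 + 0.495611 + 0.447169 + 0.517047 = 1.8288 bits

H(Y|X) = Σ_x P(x)·H(Y|X=x):
  X=0: P(X=0) = 4/33, P(Y|X=0) = (1/4, 3/4, 0) → H(Y|X=0) = 0.811278
  X=1: P(X=1) = 8/33, P(Y|X=1) = (1/8, 5/8, 1/4) → H(Y|X=1) = 1.298795
  X=2: P(X=2) = 2/11, P(Y|X=2) = (0, 2/3, 1/3) → H(Y|X=2) = 0.918296
  X=3: P(X=3) = 5/11, P(Y|X=3) = (2/5, 4/15, 1/3) → H(Y|X=3) = 1.565596
H(Y|X) = (4/33)·0.811278 + (8/33)·1.298795 + (2/11)·0.918296 + (5/11)·1.565596 = 1.2918 bits

H(X,Y) = -Σ_{x,y} P(x,y) log₂ P(x,y). Per-cell terms -P(x,y)·log₂P(x,y):
  X=0: 0.152860, 0.314494, 0.000000
  X=1: 0.152860, 0.412495, 0.245115
  X=2: 0.000000, 0.369017, 0.245115
  X=3: 0.447169, 0.369017, 0.412495
  (cells with P = 0 contribute 0)
Sum of the 12 terms: H(X,Y) = 3.1206 bits

Chain rule check:
  H(X) + H(Y|X) = 1.8288 + 1.2918 = 3.1206 bits
  H(X,Y) = 3.1206 bits
✓ Chain rule verified.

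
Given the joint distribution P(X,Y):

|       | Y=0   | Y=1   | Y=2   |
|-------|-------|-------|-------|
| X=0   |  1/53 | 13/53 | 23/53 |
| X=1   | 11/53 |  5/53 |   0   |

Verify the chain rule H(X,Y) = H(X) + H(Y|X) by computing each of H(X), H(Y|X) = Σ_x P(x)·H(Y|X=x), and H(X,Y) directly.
H(X) = 0.8836 bits, H(Y|X) = 1.0366 bits, H(X,Y) = 1.9202 bits

Marginal of X (row sums):
  P(X=0) = 1/53 + 13/53 + 23/53 = 37/53
  P(X=1) = 11/53 + 5/53 + 0 = 16/53
H(X) = -[(37/53)·log₂(37/53) + (16/53)·log₂(16/53)]
  = 0.36195 + 0.52164 = 0.8836 bits

H(Y|X) = Σ_x P(x)·H(Y|X=x):
  X=0: P(X=0) = 37/53, P(Y|X=0) = (1/37, 13/37, 23/37) → H(Y|X=0) = 1.09735
  X=1: P(X=1) = 16/53, P(Y|X=1) = (11/16, 5/16, 0) → H(Y|X=1) = 0.89604
H(Y|X) = (37/53)·1.09735 + (16/53)·0.89604 = 1.0366 bits

H(X,Y) = -Σ_{x,y} P(x,y) log₂ P(x,y). Per-cell terms -P(x,y)·log₂P(x,y):
  X=0: 0.10807, 0.49731, 0.52265
  X=1: 0.47082, 0.32132, 0.00000
  (cells with P = 0 contribute 0)
Sum of the 6 terms: H(X,Y) = 1.9202 bits

Chain rule check:
  H(X) + H(Y|X) = 0.8836 + 1.0366 = 1.9202 bits
  H(X,Y) = 1.9202 bits
✓ Chain rule verified.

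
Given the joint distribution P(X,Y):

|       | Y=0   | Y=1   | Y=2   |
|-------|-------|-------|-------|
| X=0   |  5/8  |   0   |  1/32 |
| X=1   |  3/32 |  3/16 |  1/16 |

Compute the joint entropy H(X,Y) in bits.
1.6030 bits

H(X,Y) = -Σ_{x,y} P(x,y) log₂ P(x,y). Per-cell terms -P(x,y)·log₂P(x,y):
  X=0: 0.4238, 0.0000, 0.1562
  X=1: 0.3202, 0.4528, 0.2500
  (cells with P = 0 contribute 0)
Sum of the 6 terms: H(X,Y) = 1.6030 bits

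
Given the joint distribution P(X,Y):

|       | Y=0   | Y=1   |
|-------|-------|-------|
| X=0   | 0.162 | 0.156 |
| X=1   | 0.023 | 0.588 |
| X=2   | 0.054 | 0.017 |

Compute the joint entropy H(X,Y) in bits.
1.7465 bits

H(X,Y) = -Σ_{x,y} P(x,y) log₂ P(x,y). Per-cell terms -P(x,y)·log₂P(x,y):
  X=0: 0.4254, 0.4181
  X=1: 0.1252, 0.4505
  X=2: 0.2274, 0.0999
Sum of the 6 terms: H(X,Y) = 1.7465 bits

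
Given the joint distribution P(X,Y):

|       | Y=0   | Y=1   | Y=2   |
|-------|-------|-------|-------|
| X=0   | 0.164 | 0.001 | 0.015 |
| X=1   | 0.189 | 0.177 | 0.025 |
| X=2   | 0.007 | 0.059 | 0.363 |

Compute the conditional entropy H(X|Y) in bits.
0.8285 bits

H(X|Y) = H(X,Y) - H(Y)

H(X,Y) = -Σ_{x,y} P(x,y) log₂ P(x,y). Per-cell terms -P(x,y)·log₂P(x,y):
  X=0: 0.42775, 0.00997, 0.09088
  X=1: 0.45427, 0.44218, 0.13305
  X=2: 0.05011, 0.24091, 0.53069
Sum of the 9 terms: H(X,Y) = 2.3798 bits

Marginal of Y (column sums):
  P(Y=0) = 0.164 + 0.189 + 0.007 = 0.360
  P(Y=1) = 0.001 + 0.177 + 0.059 = 0.237
  P(Y=2) = 0.015 + 0.025 + 0.363 = 0.403
H(Y) = -[0.360·log₂(0.360) + 0.237·log₂(0.237) + 0.403·log₂(0.403)]
  = 0.53062 + 0.49226 + 0.52839 = 1.5513 bits

H(X|Y) = H(X,Y) - H(Y) = 2.3798 - 1.5513 = 0.8285 bits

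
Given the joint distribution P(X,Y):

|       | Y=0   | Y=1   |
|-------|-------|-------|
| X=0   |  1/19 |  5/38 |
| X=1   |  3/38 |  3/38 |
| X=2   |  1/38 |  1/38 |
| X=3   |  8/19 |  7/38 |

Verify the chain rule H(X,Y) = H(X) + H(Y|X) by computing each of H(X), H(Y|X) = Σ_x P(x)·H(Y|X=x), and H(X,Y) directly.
H(X) = 1.5321 bits, H(Y|X) = 0.9061 bits, H(X,Y) = 2.4382 bits

Marginal of X (row sums):
  P(X=0) = 1/19 + 5/38 = 7/38
  P(X=1) = 3/38 + 3/38 = 3/19
  P(X=2) = 1/38 + 1/38 = 1/19
  P(X=3) = 8/19 + 7/38 = 23/38
H(X) = -[(7/38)·log₂(7/38) + (3/19)·log₂(3/19) + (1/19)·log₂(1/19) + (23/38)·log₂(23/38)]
  = 0.4496 + 0.4205 + 0.2236 + 0.4384 = 1.5321 bits

H(Y|X) = Σ_x P(x)·H(Y|X=x):
  X=0: P(X=0) = 7/38, P(Y|X=0) = (2/7, 5/7) → H(Y|X=0) = 0.8631
  X=1: P(X=1) = 3/19, P(Y|X=1) = (1/2, 1/2) → H(Y|X=1) = 1.0000
  X=2: P(X=2) = 1/19, P(Y|X=2) = (1/2, 1/2) → H(Y|X=2) = 1.0000
  X=3: P(X=3) = 23/38, P(Y|X=3) = (16/23, 7/23) → H(Y|X=3) = 0.8865
H(Y|X) = (7/38)·0.8631 + (3/19)·1.0000 + (1/19)·1.0000 + (23/38)·0.8865 = 0.9061 bits

H(X,Y) = -Σ_{x,y} P(x,y) log₂ P(x,y). Per-cell terms -P(x,y)·log₂P(x,y):
  X=0: 0.2236, 0.3850
  X=1: 0.2892, 0.2892
  X=2: 0.1381, 0.1381
  X=3: 0.5254, 0.4496
Sum of the 8 terms: H(X,Y) = 2.4382 bits

Chain rule check:
  H(X) + H(Y|X) = 1.5321 + 0.9061 = 2.4382 bits
  H(X,Y) = 2.4382 bits
✓ Chain rule verified.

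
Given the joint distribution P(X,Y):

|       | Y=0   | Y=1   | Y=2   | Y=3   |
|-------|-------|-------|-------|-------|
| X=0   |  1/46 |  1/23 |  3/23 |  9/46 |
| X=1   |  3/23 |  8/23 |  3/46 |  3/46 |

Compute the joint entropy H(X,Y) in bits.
2.5875 bits

H(X,Y) = -Σ_{x,y} P(x,y) log₂ P(x,y). Per-cell terms -P(x,y)·log₂P(x,y):
  X=0: 0.12008, 0.19668, 0.38330, 0.46049
  X=1: 0.38330, 0.52993, 0.25687, 0.25687
Sum of the 8 terms: H(X,Y) = 2.5875 bits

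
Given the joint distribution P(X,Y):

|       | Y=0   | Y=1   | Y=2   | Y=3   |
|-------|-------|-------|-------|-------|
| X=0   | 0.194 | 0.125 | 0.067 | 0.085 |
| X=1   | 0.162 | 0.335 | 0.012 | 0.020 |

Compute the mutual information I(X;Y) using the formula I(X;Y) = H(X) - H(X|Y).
0.1331 bits

I(X;Y) = H(X) - H(X|Y)

Marginal of X (row sums):
  P(X=0) = 0.194 + 0.125 + 0.067 + 0.085 = 0.471
  P(X=1) = 0.162 + 0.335 + 0.012 + 0.020 = 0.529
H(X) = -[0.471·log₂(0.471) + 0.529·log₂(0.529)]
  = 0.51160 + 0.48597 = 0.99757 bits

Marginal of Y (column sums):
  P(Y=0) = 0.194 + 0.162 = 0.356
  P(Y=1) = 0.125 + 0.335 = 0.460
  P(Y=2) = 0.067 + 0.012 = 0.079
  P(Y=3) = 0.085 + 0.020 = 0.105
H(X|Y) = Σ_y P(y)·H(X|Y=y):
  Y=0: P(Y=0) = 0.356, P(X|Y=0) = (97/178, 81/178) → H(X|Y=0) = 0.99416
  Y=1: P(Y=1) = 0.460, P(X|Y=1) = (25/92, 67/92) → H(X|Y=1) = 0.84395
  Y=2: P(Y=2) = 0.079, P(X|Y=2) = (67/79, 12/79) → H(X|Y=2) = 0.61457
  Y=3: P(Y=3) = 0.105, P(X|Y=3) = (17/21, 4/21) → H(X|Y=3) = 0.70247
H(X|Y) = 0.356·0.99416 + 0.460·0.84395 + 0.079·0.61457 + 0.105·0.70247 = 0.86445 bits

I(X;Y) = H(X) - H(X|Y) = 0.99757 - 0.86445 = 0.1331 bits

Cross-check via I(X;Y) = H(X) + H(Y) - H(X,Y): computing H(Y) from the column sums and H(X,Y) from the 8 cells in the same way gives H(Y) = 1.67650 bits and H(X,Y) = 2.54095 bits, so
I(X;Y) = 0.99757 + 1.67650 - 2.54095 = 0.1331 bits ✓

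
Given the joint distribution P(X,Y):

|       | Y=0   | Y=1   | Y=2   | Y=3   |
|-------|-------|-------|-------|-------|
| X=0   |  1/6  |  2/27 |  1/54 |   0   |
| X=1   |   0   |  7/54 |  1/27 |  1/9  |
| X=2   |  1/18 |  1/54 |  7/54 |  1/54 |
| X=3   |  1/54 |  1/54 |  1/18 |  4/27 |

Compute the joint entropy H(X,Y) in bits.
3.4058 bits

H(X,Y) = -Σ_{x,y} P(x,y) log₂ P(x,y). Per-cell terms -P(x,y)·log₂P(x,y):
  X=0: 0.43083, 0.27814, 0.10657, 0.00000
  X=1: 0.00000, 0.38209, 0.17611, 0.35221
  X=2: 0.23166, 0.10657, 0.38209, 0.10657
  X=3: 0.10657, 0.10657, 0.23166, 0.40813
  (cells with P = 0 contribute 0)
Sum of the 16 terms: H(X,Y) = 3.4058 bits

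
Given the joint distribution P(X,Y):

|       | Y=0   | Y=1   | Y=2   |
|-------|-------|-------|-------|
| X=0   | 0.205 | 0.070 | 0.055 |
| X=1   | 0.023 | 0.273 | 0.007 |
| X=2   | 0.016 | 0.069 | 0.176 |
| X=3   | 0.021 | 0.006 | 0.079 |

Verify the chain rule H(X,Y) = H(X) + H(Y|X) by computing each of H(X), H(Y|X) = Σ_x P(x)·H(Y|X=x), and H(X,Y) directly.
H(X) = 1.8988 bits, H(Y|X) = 1.0086 bits, H(X,Y) = 2.9074 bits

Marginal of X (row sums):
  P(X=0) = 0.205 + 0.070 + 0.055 = 0.330
  P(X=1) = 0.023 + 0.273 + 0.007 = 0.303
  P(X=2) = 0.016 + 0.069 + 0.176 = 0.261
  P(X=3) = 0.021 + 0.006 + 0.079 = 0.106
H(X) = -[0.330·log₂(0.330) + 0.303·log₂(0.303) + 0.261·log₂(0.261) + 0.106·log₂(0.106)]
  = 0.5278 + 0.5220 + 0.5058 + 0.3432 = 1.8988 bits

H(Y|X) = Σ_x P(x)·H(Y|X=x):
  X=0: P(X=0) = 0.330, P(Y|X=0) = (41/66, 7/33, 1/6) → H(Y|X=0) = 1.3320
  X=1: P(X=1) = 0.303, P(Y|X=1) = (23/303, 91/101, 7/303) → H(Y|X=1) = 0.5435
  X=2: P(X=2) = 0.261, P(Y|X=2) = (16/261, 23/87, 176/261) → H(Y|X=2) = 1.1377
  X=3: P(X=3) = 0.106, P(Y|X=3) = (21/106, 3/53, 79/106) → H(Y|X=3) = 1.0133
H(Y|X) = 0.330·1.3320 + 0.303·0.5435 + 0.261·1.1377 + 0.106·1.0133 = 1.0086 bits

H(X,Y) = -Σ_{x,y} P(x,y) log₂ P(x,y). Per-cell terms -P(x,y)·log₂P(x,y):
  X=0: 0.4687, 0.2686, 0.2301
  X=1: 0.1252, 0.5113, 0.0501
  X=2: 0.0955, 0.2662, 0.4411
  X=3: 0.1170, 0.0443, 0.2893
Sum of the 12 terms: H(X,Y) = 2.9074 bits

Chain rule check:
  H(X) + H(Y|X) = 1.8988 + 1.0086 = 2.9074 bits
  H(X,Y) = 2.9074 bits
✓ Chain rule verified.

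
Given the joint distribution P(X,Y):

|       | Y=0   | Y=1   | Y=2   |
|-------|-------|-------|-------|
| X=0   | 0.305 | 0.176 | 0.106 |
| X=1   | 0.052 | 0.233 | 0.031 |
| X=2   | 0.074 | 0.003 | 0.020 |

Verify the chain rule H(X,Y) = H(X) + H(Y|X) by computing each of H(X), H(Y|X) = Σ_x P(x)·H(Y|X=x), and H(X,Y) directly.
H(X) = 1.3028 bits, H(Y|X) = 1.2868 bits, H(X,Y) = 2.5897 bits

Marginal of X (row sums):
  P(X=0) = 0.305 + 0.176 + 0.106 = 0.587
  P(X=1) = 0.052 + 0.233 + 0.031 = 0.316
  P(X=2) = 0.074 + 0.003 + 0.020 = 0.097
H(X) = -[0.587·log₂(0.587) + 0.316·log₂(0.316) + 0.097·log₂(0.097)]
  = 0.4511 + 0.5252 + 0.3265 = 1.3028 bits

H(Y|X) = Σ_x P(x)·H(Y|X=x):
  X=0: P(X=0) = 0.587, P(Y|X=0) = (305/587, 176/587, 106/587) → H(Y|X=0) = 1.4577
  X=1: P(X=1) = 0.316, P(Y|X=1) = (13/79, 233/316, 31/316) → H(Y|X=1) = 1.0811
  X=2: P(X=2) = 0.097, P(Y|X=2) = (74/97, 3/97, 20/97) → H(Y|X=2) = 0.9227
H(Y|X) = 0.587·1.4577 + 0.316·1.0811 + 0.097·0.9227 = 1.2868 bits

H(X,Y) = -Σ_{x,y} P(x,y) log₂ P(x,y). Per-cell terms -P(x,y)·log₂P(x,y):
  X=0: 0.5225, 0.4411, 0.3432
  X=1: 0.2218, 0.4897, 0.1554
  X=2: 0.2780, 0.0251, 0.1129
Sum of the 9 terms: H(X,Y) = 2.5897 bits

Chain rule check:
  H(X) + H(Y|X) = 1.3028 + 1.2868 = 2.5896 bits
  H(X,Y) = 2.5897 bits
✓ Chain rule verified (Δ = 0.0001 is 4-dp rounding noise: each of the three values was rounded independently).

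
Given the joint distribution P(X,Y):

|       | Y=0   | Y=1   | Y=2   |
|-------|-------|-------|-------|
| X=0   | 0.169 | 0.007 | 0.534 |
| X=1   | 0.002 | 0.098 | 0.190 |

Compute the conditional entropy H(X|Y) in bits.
0.6540 bits

H(X|Y) = H(X,Y) - H(Y)

H(X,Y) = -Σ_{x,y} P(x,y) log₂ P(x,y). Per-cell terms -P(x,y)·log₂P(x,y):
  X=0: 0.433469, 0.050109, 0.483317
  X=1: 0.017932, 0.328405, 0.455226
Sum of the 6 terms: H(X,Y) = 1.76846 bits

Marginal of Y (column sums):
  P(Y=0) = 0.169 + 0.002 = 0.171
  P(Y=1) = 0.007 + 0.098 = 0.105
  P(Y=2) = 0.534 + 0.190 = 0.724
H(Y) = -[0.171·log₂(0.171) + 0.105·log₂(0.105) + 0.724·log₂(0.724)]
  = 0.435696 + 0.341412 + 0.337339 = 1.11445 bits

H(X|Y) = H(X,Y) - H(Y) = 1.76846 - 1.11445 = 0.6540 bits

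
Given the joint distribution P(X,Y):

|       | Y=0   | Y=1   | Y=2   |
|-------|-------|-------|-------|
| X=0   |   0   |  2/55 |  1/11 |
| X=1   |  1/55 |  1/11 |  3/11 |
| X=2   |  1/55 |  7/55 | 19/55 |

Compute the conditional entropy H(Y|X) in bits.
1.0198 bits

H(Y|X) = H(X,Y) - H(X)

H(X,Y) = -Σ_{x,y} P(x,y) log₂ P(x,y). Per-cell terms -P(x,y)·log₂P(x,y):
  X=0: 0.000000, 0.173868, 0.314494
  X=1: 0.105116, 0.314494, 0.511219
  X=2: 0.105116, 0.378510, 0.529731
  (cells with P = 0 contribute 0)
Sum of the 9 terms: H(X,Y) = 2.43255 bits

Marginal of X (row sums):
  P(X=0) = 0 + 2/55 + 1/11 = 7/55
  P(X=1) = 1/55 + 1/11 + 3/11 = 21/55
  P(X=2) = 1/55 + 7/55 + 19/55 = 27/55
H(X) = -[(7/55)·log₂(7/55) + (21/55)·log₂(21/55) + (27/55)·log₂(27/55)]
  = 0.378510 + 0.530362 + 0.503905 = 1.41278 bits

H(Y|X) = H(X,Y) - H(X) = 2.43255 - 1.41278 = 1.0198 bits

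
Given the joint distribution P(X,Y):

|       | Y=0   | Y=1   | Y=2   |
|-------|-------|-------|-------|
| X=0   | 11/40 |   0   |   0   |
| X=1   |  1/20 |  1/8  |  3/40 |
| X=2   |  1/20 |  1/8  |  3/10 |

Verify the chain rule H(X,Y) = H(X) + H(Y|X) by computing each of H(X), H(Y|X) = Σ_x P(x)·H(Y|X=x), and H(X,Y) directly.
H(X) = 1.5223 bits, H(Y|X) = 0.9734 bits, H(X,Y) = 2.4957 bits

Marginal of X (row sums):
  P(X=0) = 11/40 + 0 + 0 = 11/40
  P(X=1) = 1/20 + 1/8 + 3/40 = 1/4
  P(X=2) = 1/20 + 1/8 + 3/10 = 19/40
H(X) = -[(11/40)·log₂(11/40) + (1/4)·log₂(1/4) + (19/40)·log₂(19/40)]
  = 0.512187 + 0.500000 + 0.510150 = 1.5223 bits

H(Y|X) = Σ_x P(x)·H(Y|X=x):
  X=0: P(X=0) = 11/40, P(Y|X=0) = (1, 0, 0) → H(Y|X=0) = 0.000000
  X=1: P(X=1) = 1/4, P(Y|X=1) = (1/5, 1/2, 3/10) → H(Y|X=1) = 1.485475
  X=2: P(X=2) = 19/40, P(Y|X=2) = (2/19, 5/19, 12/19) → H(Y|X=2) = 1.267444
H(Y|X) = (11/40)·0.000000 + (1/4)·1.485475 + (19/40)·1.267444 = 0.9734 bits

H(X,Y) = -Σ_{x,y} P(x,y) log₂ P(x,y). Per-cell terms -P(x,y)·log₂P(x,y):
  X=0: 0.512187, 0.000000, 0.000000
  X=1: 0.216096, 0.375000, 0.280272
  X=2: 0.216096, 0.375000, 0.521090
  (cells with P = 0 contribute 0)
Sum of the 9 terms: H(X,Y) = 2.4957 bits

Chain rule check:
  H(X) + H(Y|X) = 1.5223 + 0.9734 = 2.4957 bits
  H(X,Y) = 2.4957 bits
✓ Chain rule verified.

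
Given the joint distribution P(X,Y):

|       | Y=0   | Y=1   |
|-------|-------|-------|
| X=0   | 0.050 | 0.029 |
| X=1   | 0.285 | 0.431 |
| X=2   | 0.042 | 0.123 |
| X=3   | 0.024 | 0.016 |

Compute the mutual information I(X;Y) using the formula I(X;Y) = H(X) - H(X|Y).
0.0284 bits

I(X;Y) = H(X) - H(X|Y)

Marginal of X (row sums):
  P(X=0) = 0.050 + 0.029 = 0.079
  P(X=1) = 0.285 + 0.431 = 0.716
  P(X=2) = 0.042 + 0.123 = 0.165
  P(X=3) = 0.024 + 0.016 = 0.040
H(X) = -[0.079·log₂(0.079) + 0.716·log₂(0.716) + 0.165·log₂(0.165) + 0.040·log₂(0.040)]
  = 0.2893 + 0.3451 + 0.4289 + 0.1858 = 1.2491 bits

Marginal of Y (column sums):
  P(Y=0) = 0.050 + 0.285 + 0.042 + 0.024 = 0.401
  P(Y=1) = 0.029 + 0.431 + 0.123 + 0.016 = 0.599
H(X|Y) = Σ_y P(y)·H(X|Y=y):
  Y=0: P(Y=0) = 0.401, P(X|Y=0) = (50/401, 285/401, 42/401, 24/401) → H(X|Y=0) = 1.3087
  Y=1: P(Y=1) = 0.599, P(X|Y=1) = (29/599, 431/599, 123/599, 16/599) → H(X|Y=1) = 1.1618
H(X|Y) = 0.401·1.3087 + 0.599·1.1618 = 1.2207 bits

I(X;Y) = H(X) - H(X|Y) = 1.2491 - 1.2207 = 0.0284 bits

Cross-check via I(X;Y) = H(X) + H(Y) - H(X,Y): computing H(Y) from the column sums and H(X,Y) from the 8 cells in the same way gives H(Y) = 0.9715 bits and H(X,Y) = 2.1922 bits, so
I(X;Y) = 1.2491 + 0.9715 - 2.1922 = 0.0284 bits ✓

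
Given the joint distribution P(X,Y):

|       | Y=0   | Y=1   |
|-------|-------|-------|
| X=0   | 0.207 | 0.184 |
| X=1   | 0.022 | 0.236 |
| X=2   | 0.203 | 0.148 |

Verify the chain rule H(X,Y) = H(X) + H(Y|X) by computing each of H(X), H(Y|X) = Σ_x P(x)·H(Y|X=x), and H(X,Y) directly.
H(X) = 1.5642 bits, H(Y|X) = 0.8433 bits, H(X,Y) = 2.4074 bits

Marginal of X (row sums):
  P(X=0) = 0.207 + 0.184 = 0.391
  P(X=1) = 0.022 + 0.236 = 0.258
  P(X=2) = 0.203 + 0.148 = 0.351
H(X) = -[0.391·log₂(0.391) + 0.258·log₂(0.258) + 0.351·log₂(0.351)]
  = 0.5297 + 0.5043 + 0.5302 = 1.5642 bits

H(Y|X) = Σ_x P(x)·H(Y|X=x):
  X=0: P(X=0) = 0.391, P(Y|X=0) = (9/17, 8/17) → H(Y|X=0) = 0.9975
  X=1: P(X=1) = 0.258, P(Y|X=1) = (11/129, 118/129) → H(Y|X=1) = 0.4205
  X=2: P(X=2) = 0.351, P(Y|X=2) = (203/351, 148/351) → H(Y|X=2) = 0.9822
H(Y|X) = 0.391·0.9975 + 0.258·0.4205 + 0.351·0.9822 = 0.8433 bits

H(X,Y) = -Σ_{x,y} P(x,y) log₂ P(x,y). Per-cell terms -P(x,y)·log₂P(x,y):
  X=0: 0.4704, 0.4494
  X=1: 0.1211, 0.4916
  X=2: 0.4670, 0.4079
Sum of the 6 terms: H(X,Y) = 2.4074 bits

Chain rule check:
  H(X) + H(Y|X) = 1.5642 + 0.8433 = 2.4075 bits
  H(X,Y) = 2.4074 bits
✓ Chain rule verified (Δ = 0.0001 is 4-dp rounding noise: each of the three values was rounded independently).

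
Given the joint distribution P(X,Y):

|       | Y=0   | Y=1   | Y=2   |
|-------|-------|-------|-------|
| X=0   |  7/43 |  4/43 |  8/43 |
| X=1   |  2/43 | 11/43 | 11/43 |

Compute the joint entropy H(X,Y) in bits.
2.4086 bits

H(X,Y) = -Σ_{x,y} P(x,y) log₂ P(x,y). Per-cell terms -P(x,y)·log₂P(x,y):
  X=0: 0.42633, 0.31872, 0.45140
  X=1: 0.20587, 0.50314, 0.50314
Sum of the 6 terms: H(X,Y) = 2.4086 bits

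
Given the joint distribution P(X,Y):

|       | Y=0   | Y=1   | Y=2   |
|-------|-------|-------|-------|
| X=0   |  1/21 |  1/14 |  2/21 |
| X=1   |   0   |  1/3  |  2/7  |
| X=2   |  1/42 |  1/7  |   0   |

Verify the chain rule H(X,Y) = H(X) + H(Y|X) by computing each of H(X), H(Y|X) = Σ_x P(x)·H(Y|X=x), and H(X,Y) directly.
H(X) = 1.3354 bits, H(Y|X) = 1.0430 bits, H(X,Y) = 2.3783 bits

Marginal of X (row sums):
  P(X=0) = 1/21 + 1/14 + 2/21 = 3/14
  P(X=1) = 0 + 1/3 + 2/7 = 13/21
  P(X=2) = 1/42 + 1/7 + 0 = 1/6
H(X) = -[(3/14)·log₂(3/14) + (13/21)·log₂(13/21) + (1/6)·log₂(1/6)]
  = 0.47623 + 0.42831 + 0.43083 = 1.3354 bits

H(Y|X) = Σ_x P(x)·H(Y|X=x):
  X=0: P(X=0) = 3/14, P(Y|X=0) = (2/9, 1/3, 4/9) → H(Y|X=0) = 1.53049
  X=1: P(X=1) = 13/21, P(Y|X=1) = (0, 7/13, 6/13) → H(Y|X=1) = 0.99573
  X=2: P(X=2) = 1/6, P(Y|X=2) = (1/7, 6/7, 0) → H(Y|X=2) = 0.59167
H(Y|X) = (3/14)·1.53049 + (13/21)·0.99573 + (1/6)·0.59167 = 1.0430 bits

H(X,Y) = -Σ_{x,y} P(x,y) log₂ P(x,y). Per-cell terms -P(x,y)·log₂P(x,y):
  X=0: 0.20916, 0.27195, 0.32308
  X=1: 0.00000, 0.52832, 0.51639
  X=2: 0.12839, 0.40105, 0.00000
  (cells with P = 0 contribute 0)
Sum of the 9 terms: H(X,Y) = 2.3783 bits

Chain rule check:
  H(X) + H(Y|X) = 1.3354 + 1.0430 = 2.3784 bits
  H(X,Y) = 2.3783 bits
✓ Chain rule verified (Δ = 0.0001 is 4-dp rounding noise: each of the three values was rounded independently).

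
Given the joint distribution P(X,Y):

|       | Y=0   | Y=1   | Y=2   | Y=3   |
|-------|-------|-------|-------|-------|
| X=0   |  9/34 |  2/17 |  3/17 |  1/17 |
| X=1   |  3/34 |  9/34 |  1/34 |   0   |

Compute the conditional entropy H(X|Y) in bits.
0.7486 bits

H(X|Y) = H(X,Y) - H(Y)

H(X,Y) = -Σ_{x,y} P(x,y) log₂ P(x,y). Per-cell terms -P(x,y)·log₂P(x,y):
  X=0: 0.50758, 0.36323, 0.44162, 0.24044
  X=1: 0.30904, 0.50758, 0.14963, 0.00000
  (cells with P = 0 contribute 0)
Sum of the 8 terms: H(X,Y) = 2.5191 bits

Marginal of Y (column sums):
  P(Y=0) = 9/34 + 3/34 = 6/17
  P(Y=1) = 2/17 + 9/34 = 13/34
  P(Y=2) = 3/17 + 1/34 = 7/34
  P(Y=3) = 1/17 + 0 = 1/17
H(Y) = -[(6/17)·log₂(6/17) + (13/34)·log₂(13/34) + (7/34)·log₂(7/34) + (1/17)·log₂(1/17)]
  = 0.53029 + 0.53033 + 0.46943 + 0.24044 = 1.7705 bits

H(X|Y) = H(X,Y) - H(Y) = 2.5191 - 1.7705 = 0.7486 bits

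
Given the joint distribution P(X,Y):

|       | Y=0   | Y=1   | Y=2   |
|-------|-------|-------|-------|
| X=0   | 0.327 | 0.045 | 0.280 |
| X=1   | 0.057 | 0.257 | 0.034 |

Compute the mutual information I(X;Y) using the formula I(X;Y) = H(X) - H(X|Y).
0.3608 bits

I(X;Y) = H(X) - H(X|Y)

Marginal of X (row sums):
  P(X=0) = 0.327 + 0.045 + 0.280 = 0.652
  P(X=1) = 0.057 + 0.257 + 0.034 = 0.348
H(X) = -[0.652·log₂(0.652) + 0.348·log₂(0.348)]
  = 0.40232 + 0.52995 = 0.93227 bits

Marginal of Y (column sums):
  P(Y=0) = 0.327 + 0.057 = 0.384
  P(Y=1) = 0.045 + 0.257 = 0.302
  P(Y=2) = 0.280 + 0.034 = 0.314
H(X|Y) = Σ_y P(y)·H(X|Y=y):
  Y=0: P(Y=0) = 0.384, P(X|Y=0) = (109/128, 19/128) → H(X|Y=0) = 0.60592
  Y=1: P(Y=1) = 0.302, P(X|Y=1) = (45/302, 257/302) → H(X|Y=1) = 0.60735
  Y=2: P(Y=2) = 0.314, P(X|Y=2) = (140/157, 17/157) → H(X|Y=2) = 0.49471
H(X|Y) = 0.384·0.60592 + 0.302·0.60735 + 0.314·0.49471 = 0.57143 bits

I(X;Y) = H(X) - H(X|Y) = 0.93227 - 0.57143 = 0.3608 bits

Cross-check via I(X;Y) = H(X) + H(Y) - H(X,Y): computing H(Y) from the column sums and H(X,Y) from the 6 cells in the same way gives H(Y) = 1.57665 bits and H(X,Y) = 2.14808 bits, so
I(X;Y) = 0.93227 + 1.57665 - 2.14808 = 0.3608 bits ✓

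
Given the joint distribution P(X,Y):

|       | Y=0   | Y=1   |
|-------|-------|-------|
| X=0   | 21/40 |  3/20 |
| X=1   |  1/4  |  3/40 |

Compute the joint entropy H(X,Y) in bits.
1.6789 bits

H(X,Y) = -Σ_{x,y} P(x,y) log₂ P(x,y). Per-cell terms -P(x,y)·log₂P(x,y):
  X=0: 0.48805, 0.41054
  X=1: 0.50000, 0.28027
Sum of the 4 terms: H(X,Y) = 1.6789 bits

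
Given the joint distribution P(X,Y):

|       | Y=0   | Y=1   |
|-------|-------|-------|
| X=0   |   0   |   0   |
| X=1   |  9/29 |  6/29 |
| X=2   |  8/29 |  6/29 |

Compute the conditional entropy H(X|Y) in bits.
0.9985 bits

H(X|Y) = H(X,Y) - H(Y)

H(X,Y) = -Σ_{x,y} P(x,y) log₂ P(x,y). Per-cell terms -P(x,y)·log₂P(x,y):
  X=0: 0.00000, 0.00000
  X=1: 0.52388, 0.47028
  X=2: 0.51255, 0.47028
  (cells with P = 0 contribute 0)
Sum of the 6 terms: H(X,Y) = 1.97699 bits

Marginal of Y (column sums):
  P(Y=0) = 0 + 9/29 + 8/29 = 17/29
  P(Y=1) = 0 + 6/29 + 6/29 = 12/29
H(Y) = -[(17/29)·log₂(17/29) + (12/29)·log₂(12/29)]
  = 0.45168 + 0.52677 = 0.97845 bits

H(X|Y) = H(X,Y) - H(Y) = 1.97699 - 0.97845 = 0.9985 bits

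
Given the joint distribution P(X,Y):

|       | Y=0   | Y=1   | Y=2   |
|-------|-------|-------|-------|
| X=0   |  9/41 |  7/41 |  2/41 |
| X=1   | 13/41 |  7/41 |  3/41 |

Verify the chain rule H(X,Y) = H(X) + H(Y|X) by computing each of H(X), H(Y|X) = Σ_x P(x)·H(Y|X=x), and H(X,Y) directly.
H(X) = 0.9892 bits, H(Y|X) = 1.3758 bits, H(X,Y) = 2.3650 bits

Marginal of X (row sums):
  P(X=0) = 9/41 + 7/41 + 2/41 = 18/41
  P(X=1) = 13/41 + 7/41 + 3/41 = 23/41
H(X) = -[(18/41)·log₂(18/41) + (23/41)·log₂(23/41)]
  = 0.5214 + 0.4678 = 0.9892 bits

H(Y|X) = Σ_x P(x)·H(Y|X=x):
  X=0: P(X=0) = 18/41, P(Y|X=0) = (1/2, 7/18, 1/9) → H(Y|X=0) = 1.3821
  X=1: P(X=1) = 23/41, P(Y|X=1) = (13/23, 7/23, 3/23) → H(Y|X=1) = 1.3709
H(Y|X) = (18/41)·1.3821 + (23/41)·1.3709 = 1.3758 bits

H(X,Y) = -Σ_{x,y} P(x,y) log₂ P(x,y). Per-cell terms -P(x,y)·log₂P(x,y):
  X=0: 0.4802, 0.4354, 0.2126
  X=1: 0.5254, 0.4354, 0.2760
Sum of the 6 terms: H(X,Y) = 2.3650 bits

Chain rule check:
  H(X) + H(Y|X) = 0.9892 + 1.3758 = 2.3650 bits
  H(X,Y) = 2.3650 bits
✓ Chain rule verified.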